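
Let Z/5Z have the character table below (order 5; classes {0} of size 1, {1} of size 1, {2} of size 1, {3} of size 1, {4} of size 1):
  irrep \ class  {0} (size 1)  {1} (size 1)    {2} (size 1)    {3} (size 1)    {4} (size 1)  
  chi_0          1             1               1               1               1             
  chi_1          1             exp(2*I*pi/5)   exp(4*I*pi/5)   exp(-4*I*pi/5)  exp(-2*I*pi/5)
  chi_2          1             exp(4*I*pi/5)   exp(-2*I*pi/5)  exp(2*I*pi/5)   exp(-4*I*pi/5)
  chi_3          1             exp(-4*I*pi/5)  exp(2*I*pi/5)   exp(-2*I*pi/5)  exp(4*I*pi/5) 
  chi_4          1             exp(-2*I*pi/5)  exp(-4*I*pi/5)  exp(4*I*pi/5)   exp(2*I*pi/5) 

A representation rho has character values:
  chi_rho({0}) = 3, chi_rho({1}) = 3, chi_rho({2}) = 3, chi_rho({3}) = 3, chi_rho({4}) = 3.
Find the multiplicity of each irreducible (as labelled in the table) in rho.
Multiplicities: chi_0: 3, chi_1: 0, chi_2: 0, chi_3: 0, chi_4: 0.

Why: Use <chi_rho, chi> = (1/|G|) sum_C |C| * chi_rho(C) * conj(chi(C)) with |G| = 5 for each irreducible chi in the table:
  <chi_rho, chi_0> = (1/5)[1*(3)*conj(1) + 1*(3)*conj(1) + 1*(3)*conj(1) + 1*(3)*conj(1) + 1*(3)*conj(1)]
      = (1/5)[(3) + (3) + (3) + (3) + (3)] = 15/5 = 3
  <chi_rho, chi_1> = (1/5)[1*(3)*conj(1) + 1*(3)*conj(exp(2*I*pi/5)) + 1*(3)*conj(exp(4*I*pi/5)) + 1*(3)*conj(exp(-4*I*pi/5)) + 1*(3)*conj(exp(-2*I*pi/5))]
      = (1/5)[(3) + (3*exp(-2*I*pi/5)) + (3*exp(-4*I*pi/5)) + (3*exp(4*I*pi/5)) + (3*exp(2*I*pi/5))] = 0/5 = 0
  <chi_rho, chi_2> = (1/5)[1*(3)*conj(1) + 1*(3)*conj(exp(4*I*pi/5)) + 1*(3)*conj(exp(-2*I*pi/5)) + 1*(3)*conj(exp(2*I*pi/5)) + 1*(3)*conj(exp(-4*I*pi/5))]
      = (1/5)[(3) + (3*exp(-4*I*pi/5)) + (3*exp(2*I*pi/5)) + (3*exp(-2*I*pi/5)) + (3*exp(4*I*pi/5))] = 0/5 = 0
  <chi_rho, chi_3> = (1/5)[1*(3)*conj(1) + 1*(3)*conj(exp(-4*I*pi/5)) + 1*(3)*conj(exp(2*I*pi/5)) + 1*(3)*conj(exp(-2*I*pi/5)) + 1*(3)*conj(exp(4*I*pi/5))]
      = (1/5)[(3) + (3*exp(4*I*pi/5)) + (3*exp(-2*I*pi/5)) + (3*exp(2*I*pi/5)) + (3*exp(-4*I*pi/5))] = 0/5 = 0
  <chi_rho, chi_4> = (1/5)[1*(3)*conj(1) + 1*(3)*conj(exp(-2*I*pi/5)) + 1*(3)*conj(exp(-4*I*pi/5)) + 1*(3)*conj(exp(4*I*pi/5)) + 1*(3)*conj(exp(2*I*pi/5))]
      = (1/5)[(3) + (3*exp(2*I*pi/5)) + (3*exp(4*I*pi/5)) + (3*exp(-4*I*pi/5)) + (3*exp(-2*I*pi/5))] = 0/5 = 0
(Exp terms are combined using exp(i*s)*conj(exp(i*t)) = exp(i*(s-t)), and sums of them are collapsed using the identity that for every m > 1 the m distinct m-th roots of unity sum to 0, e.g. 1 + exp(2*I*pi/3) + exp(-2*I*pi/3) = 0.)
Dimension check: dim(rho) = sum (mult * dim) = 3*1 + 0*1 + 0*1 + 0*1 + 0*1 = 3 = chi_rho(e) = 3.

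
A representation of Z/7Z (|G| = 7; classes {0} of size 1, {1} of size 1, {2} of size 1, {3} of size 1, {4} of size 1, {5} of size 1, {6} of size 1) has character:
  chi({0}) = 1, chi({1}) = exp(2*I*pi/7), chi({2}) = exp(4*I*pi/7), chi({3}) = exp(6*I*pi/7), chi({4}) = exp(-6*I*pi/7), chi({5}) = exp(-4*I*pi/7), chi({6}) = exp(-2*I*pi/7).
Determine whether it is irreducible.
Irreducible: <chi, chi> = 1.

Reasoning: <chi, chi> = (1/|G|) sum_C |C| * |chi(C)|^2 = (1/7)[1*|1|^2 + 1*|exp(2*I*pi/7)|^2 + 1*|exp(4*I*pi/7)|^2 + 1*|exp(6*I*pi/7)|^2 + 1*|exp(-6*I*pi/7)|^2 + 1*|exp(-4*I*pi/7)|^2 + 1*|exp(-2*I*pi/7)|^2]
  = (1/7)[(1) + (1) + (1) + (1) + (1) + (1) + (1)] = 7/7 = 1.
(Exp terms are combined using exp(i*s)*conj(exp(i*t)) = exp(i*(s-t)), and sums of them are collapsed using the identity that for every m > 1 the m distinct m-th roots of unity sum to 0, e.g. 1 + exp(2*I*pi/3) + exp(-2*I*pi/3) = 0.)
A character is irreducible iff <chi, chi> = 1, so this representation is irreducible.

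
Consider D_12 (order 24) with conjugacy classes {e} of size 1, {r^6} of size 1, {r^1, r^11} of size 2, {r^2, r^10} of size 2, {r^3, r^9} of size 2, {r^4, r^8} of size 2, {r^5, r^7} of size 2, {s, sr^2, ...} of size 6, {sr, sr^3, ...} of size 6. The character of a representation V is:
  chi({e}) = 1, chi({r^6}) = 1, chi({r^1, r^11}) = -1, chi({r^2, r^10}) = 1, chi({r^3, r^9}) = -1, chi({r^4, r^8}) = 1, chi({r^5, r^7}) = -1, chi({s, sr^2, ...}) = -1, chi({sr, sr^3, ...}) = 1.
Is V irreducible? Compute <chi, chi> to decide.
Irreducible: <chi, chi> = 1.

Why: <chi, chi> = (1/|G|) sum_C |C| * |chi(C)|^2 = (1/24)[1*|1|^2 + 1*|1|^2 + 2*|-1|^2 + 2*|1|^2 + 2*|-1|^2 + 2*|1|^2 + 2*|-1|^2 + 6*|-1|^2 + 6*|1|^2]
  = (1/24)[(1) + (1) + (2) + (2) + (2) + (2) + (2) + (6) + (6)] = 24/24 = 1.
A character is irreducible iff <chi, chi> = 1, so this representation is irreducible.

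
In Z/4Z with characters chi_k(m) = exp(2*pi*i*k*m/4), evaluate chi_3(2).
chi_3(2) = zeta_4^6 = -1

Argument: chi_3(2) = zeta_4^(3*2) = zeta_4^6. Since zeta_4^4 = 1, this equals zeta_4^2 = exp(2*pi*i*2/4) = -1.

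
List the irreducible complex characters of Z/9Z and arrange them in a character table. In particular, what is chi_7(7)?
Character table of Z/9Z (irreps indexed chi_0,...,chi_8 with chi_k(m) = zeta_9^(k*m), zeta_9 = exp(2*pi*i/9)):
  irrep \ class  {0} (size 1)  {1} (size 1)    {2} (size 1)    {3} (size 1)    {4} (size 1)    {5} (size 1)    {6} (size 1)    {7} (size 1)    {8} (size 1)  
  chi_0          1             1               1               1               1               1               1               1               1             
  chi_1          1             exp(2*I*pi/9)   exp(4*I*pi/9)   exp(2*I*pi/3)   exp(8*I*pi/9)   exp(-8*I*pi/9)  exp(-2*I*pi/3)  exp(-4*I*pi/9)  exp(-2*I*pi/9)
  chi_2          1             exp(4*I*pi/9)   exp(8*I*pi/9)   exp(-2*I*pi/3)  exp(-2*I*pi/9)  exp(2*I*pi/9)   exp(2*I*pi/3)   exp(-8*I*pi/9)  exp(-4*I*pi/9)
  chi_3          1             exp(2*I*pi/3)   exp(-2*I*pi/3)  1               exp(2*I*pi/3)   exp(-2*I*pi/3)  1               exp(2*I*pi/3)   exp(-2*I*pi/3)
  chi_4          1             exp(8*I*pi/9)   exp(-2*I*pi/9)  exp(2*I*pi/3)   exp(-4*I*pi/9)  exp(4*I*pi/9)   exp(-2*I*pi/3)  exp(2*I*pi/9)   exp(-8*I*pi/9)
  chi_5          1             exp(-8*I*pi/9)  exp(2*I*pi/9)   exp(-2*I*pi/3)  exp(4*I*pi/9)   exp(-4*I*pi/9)  exp(2*I*pi/3)   exp(-2*I*pi/9)  exp(8*I*pi/9) 
  chi_6          1             exp(-2*I*pi/3)  exp(2*I*pi/3)   1               exp(-2*I*pi/3)  exp(2*I*pi/3)   1               exp(-2*I*pi/3)  exp(2*I*pi/3) 
  chi_7          1             exp(-4*I*pi/9)  exp(-8*I*pi/9)  exp(2*I*pi/3)   exp(2*I*pi/9)   exp(-2*I*pi/9)  exp(-2*I*pi/3)  exp(8*I*pi/9)   exp(4*I*pi/9) 
  chi_8          1             exp(-2*I*pi/9)  exp(-4*I*pi/9)  exp(-2*I*pi/3)  exp(-8*I*pi/9)  exp(8*I*pi/9)   exp(2*I*pi/3)   exp(4*I*pi/9)   exp(2*I*pi/9) 

Spot check: chi_7(7) = zeta_9^(7*7) = zeta_9^49 = exp(8*I*pi/9).

Explanation: Z/9Z is abelian, so all 9 irreducible complex representations are 1-dimensional. They are given by chi_k(m) = zeta_9^(k*m) for k = 0,...,8. Row orthogonality: sum_m chi_k(m) conj(chi_l(m)) = 9 * [k = l].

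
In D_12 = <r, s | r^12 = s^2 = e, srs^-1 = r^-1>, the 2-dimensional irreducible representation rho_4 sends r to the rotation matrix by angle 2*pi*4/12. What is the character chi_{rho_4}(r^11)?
chi_{rho_4}(r^11) = 2*cos(2*pi*4*11/12) = -1

Justification: rho_4(r^11) is rotation by angle 2*pi*4*11/12, whose trace is 2*cos(2*pi*4*11/12) = -1.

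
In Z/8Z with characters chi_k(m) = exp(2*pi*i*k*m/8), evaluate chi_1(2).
chi_1(2) = zeta_8^2 = I

Details: chi_1(2) = zeta_8^(1*2) = zeta_8^2. Since zeta_8^8 = 1, this equals zeta_8^2 = exp(2*pi*i*2/8) = I.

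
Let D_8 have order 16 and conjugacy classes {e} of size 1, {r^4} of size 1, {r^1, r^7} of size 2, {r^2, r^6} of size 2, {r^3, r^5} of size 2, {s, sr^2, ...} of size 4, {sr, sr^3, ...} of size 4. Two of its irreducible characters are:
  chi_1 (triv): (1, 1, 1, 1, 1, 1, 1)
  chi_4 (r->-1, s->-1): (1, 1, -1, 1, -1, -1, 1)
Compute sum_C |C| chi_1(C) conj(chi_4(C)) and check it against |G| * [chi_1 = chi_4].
Sum = 0; so <chi_1, chi_4> = 0 (distinct irreducibles are orthogonal).

Solution. Compute term by term over conjugacy classes (|C| * chi_1(C) * conj(chi_4(C))):
  1*(1)*conj(1) + 1*(1)*conj(1) + 2*(1)*conj(-1) + 2*(1)*conj(1) + 2*(1)*conj(-1) + 4*(1)*conj(-1) + 4*(1)*conj(1)
  = (1) + (1) + (-2) + (2) + (-2) + (-4) + (4)
  = 0.
Dividing by |G| = 16 gives 0/16 = 0, matching the row-orthogonality relation <chi_1, chi_4> = [chi_1 = chi_4].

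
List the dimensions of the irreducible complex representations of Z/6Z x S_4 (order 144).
Dimensions: 1, 1, 1, 1, 1, 1, 1, 1, 1, 1, 1, 1, 2, 2, 2, 2, 2, 2, 3, 3, 3, 3, 3, 3, 3, 3, 3, 3, 3, 3

There are 30 irreducibles (= number of conjugacy classes). Their dimensions d_i satisfy sum d_i^2 = |G| = 144: 1 + 1 + 1 + 1 + 1 + 1 + 1 + 1 + 1 + 1 + 1 + 1 + 4 + 4 + 4 + 4 + 4 + 4 + 9 + 9 + 9 + 9 + 9 + 9 + 9 + 9 + 9 + 9 + 9 + 9 = 144. (For the product with Z/6Z: each of the 6 1-dim characters of Z/6Z tensors with each irrep of S_4, giving 6 copies of each S_4-dimension.)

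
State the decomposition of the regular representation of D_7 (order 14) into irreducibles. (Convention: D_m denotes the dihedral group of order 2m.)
Each irreducible V_i of dimension d_i appears with multiplicity d_i, i.e. rho_reg = (direct sum over all irreducibles V_i) d_i V_i. The irreducible dimensions for D_7 are 1, 1, 2, 2, 2: 2 irreducibles of dimension 1, each with multiplicity 1; 3 irreducibles of dimension 2, each with multiplicity 2. Total dimension 2*1*1 + 3*2*2 = 14 = |G|.

Working: General theorem: in the regular representation of a finite group G, each irreducible appears with multiplicity equal to its dimension. Check: dim(rho_reg) = sum d_i^2 = 1 + 1 + 4 + 4 + 4 = 14 = |G|.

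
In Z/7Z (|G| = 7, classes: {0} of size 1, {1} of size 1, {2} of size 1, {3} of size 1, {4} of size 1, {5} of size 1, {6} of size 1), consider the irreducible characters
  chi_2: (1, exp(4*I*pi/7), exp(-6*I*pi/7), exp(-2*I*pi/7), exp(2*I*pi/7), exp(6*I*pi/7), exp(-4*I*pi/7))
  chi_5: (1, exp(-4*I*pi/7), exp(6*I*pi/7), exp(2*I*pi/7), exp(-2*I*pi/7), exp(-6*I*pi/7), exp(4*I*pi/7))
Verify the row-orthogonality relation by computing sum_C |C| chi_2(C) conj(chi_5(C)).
Sum = 0; so <chi_2, chi_5> = 0 (distinct irreducibles are orthogonal).

Derivation: Compute term by term over conjugacy classes (|C| * chi_2(C) * conj(chi_5(C))):
  1*(1)*conj(1) + 1*(exp(4*I*pi/7))*conj(exp(-4*I*pi/7)) + 1*(exp(-6*I*pi/7))*conj(exp(6*I*pi/7)) + 1*(exp(-2*I*pi/7))*conj(exp(2*I*pi/7)) + 1*(exp(2*I*pi/7))*conj(exp(-2*I*pi/7)) + 1*(exp(6*I*pi/7))*conj(exp(-6*I*pi/7)) + 1*(exp(-4*I*pi/7))*conj(exp(4*I*pi/7))
  = (1) + (exp(-6*I*pi/7)) + (exp(2*I*pi/7)) + (exp(-4*I*pi/7)) + (exp(4*I*pi/7)) + (exp(-2*I*pi/7)) + (exp(6*I*pi/7))
  = 0.
(Exp terms are combined using exp(i*s)*conj(exp(i*t)) = exp(i*(s-t)), and sums of them are collapsed using the identity that for every m > 1 the m distinct m-th roots of unity sum to 0, e.g. 1 + exp(2*I*pi/3) + exp(-2*I*pi/3) = 0.)
Dividing by |G| = 7 gives 0/7 = 0, matching the row-orthogonality relation <chi_2, chi_5> = [chi_2 = chi_5].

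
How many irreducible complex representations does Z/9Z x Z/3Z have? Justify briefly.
27

The number of irreducible complex representations of a finite group equals its number of conjugacy classes. Z/9Z x Z/3Z is abelian of order 27, so every element is its own conjugacy class: 27 classes, so Z/9Z x Z/3Z (order 27) has exactly 27 irreducible complex representations.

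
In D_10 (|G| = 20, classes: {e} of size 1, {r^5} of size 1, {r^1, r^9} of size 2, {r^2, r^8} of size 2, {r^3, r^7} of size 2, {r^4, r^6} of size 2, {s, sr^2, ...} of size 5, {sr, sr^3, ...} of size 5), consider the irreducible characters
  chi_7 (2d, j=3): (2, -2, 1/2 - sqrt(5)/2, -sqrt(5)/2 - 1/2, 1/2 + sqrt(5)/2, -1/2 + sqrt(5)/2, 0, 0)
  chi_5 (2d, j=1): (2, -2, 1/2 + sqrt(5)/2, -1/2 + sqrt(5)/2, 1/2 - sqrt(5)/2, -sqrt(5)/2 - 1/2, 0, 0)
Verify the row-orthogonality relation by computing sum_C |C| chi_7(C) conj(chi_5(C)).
Sum = 0; so <chi_7, chi_5> = 0 (distinct irreducibles are orthogonal).

Solution. Compute term by term over conjugacy classes (|C| * chi_7(C) * conj(chi_5(C))):
  1*(2)*conj(2) + 1*(-2)*conj(-2) + 2*(1/2 - sqrt(5)/2)*conj(1/2 + sqrt(5)/2) + 2*(-sqrt(5)/2 - 1/2)*conj(-1/2 + sqrt(5)/2) + 2*(1/2 + sqrt(5)/2)*conj(1/2 - sqrt(5)/2) + 2*(-1/2 + sqrt(5)/2)*conj(-sqrt(5)/2 - 1/2) + 5*(0)*conj(0) + 5*(0)*conj(0)
  = (4) + (4) + (-2) + (-2) + (-2) + (-2) + (0) + (0)
  = 0.
Dividing by |G| = 20 gives 0/20 = 0, matching the row-orthogonality relation <chi_7, chi_5> = [chi_7 = chi_5].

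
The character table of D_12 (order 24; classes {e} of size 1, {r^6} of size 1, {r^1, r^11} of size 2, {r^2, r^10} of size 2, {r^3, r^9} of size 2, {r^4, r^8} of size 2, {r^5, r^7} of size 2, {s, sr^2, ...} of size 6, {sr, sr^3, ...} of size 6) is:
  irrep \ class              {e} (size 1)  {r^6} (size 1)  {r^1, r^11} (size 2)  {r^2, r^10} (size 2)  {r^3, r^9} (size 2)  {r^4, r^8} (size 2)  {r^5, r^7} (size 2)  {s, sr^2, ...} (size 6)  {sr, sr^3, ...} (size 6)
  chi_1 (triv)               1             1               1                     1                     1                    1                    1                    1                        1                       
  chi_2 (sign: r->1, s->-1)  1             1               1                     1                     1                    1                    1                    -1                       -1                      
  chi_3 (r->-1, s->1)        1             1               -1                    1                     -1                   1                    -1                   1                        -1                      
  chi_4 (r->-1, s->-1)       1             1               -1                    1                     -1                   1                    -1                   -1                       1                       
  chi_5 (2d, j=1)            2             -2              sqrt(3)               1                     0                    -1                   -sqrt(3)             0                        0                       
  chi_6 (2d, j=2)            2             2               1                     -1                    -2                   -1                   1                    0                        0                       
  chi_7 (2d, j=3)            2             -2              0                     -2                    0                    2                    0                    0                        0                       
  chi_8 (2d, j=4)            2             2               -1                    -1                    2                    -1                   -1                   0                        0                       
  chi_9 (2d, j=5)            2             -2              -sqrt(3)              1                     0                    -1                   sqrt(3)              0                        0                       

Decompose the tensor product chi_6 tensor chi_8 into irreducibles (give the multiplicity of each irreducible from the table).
chi_6 tensor chi_8 = chi_3 + chi_4 + chi_6 (all other irreducibles have multiplicity 0).

Derivation: The character of a tensor product is the pointwise product (chi_6 * chi_8)(C) = chi_6(C) * chi_8(C):
  {e}: (2)*(2), {r^6}: (2)*(2), {r^1, r^11}: (1)*(-1), {r^2, r^10}: (-1)*(-1), {r^3, r^9}: (-2)*(2), {r^4, r^8}: (-1)*(-1), {r^5, r^7}: (1)*(-1), {s, sr^2, ...}: (0)*(0), {sr, sr^3, ...}: (0)*(0)
so (chi_6 * chi_8) takes values
  {e} -> 4, {r^6} -> 4, {r^1, r^11} -> -1, {r^2, r^10} -> 1, {r^3, r^9} -> -4, {r^4, r^8} -> 1, {r^5, r^7} -> -1, {s, sr^2, ...} -> 0, {sr, sr^3, ...} -> 0.
Now take the inner product of this character with each irreducible chi from the table, <chi_6*chi_8, chi> = (1/24) sum_C |C| (chi_6*chi_8)(C) conj(chi(C)):
  <chi_6*chi_8, chi_1> = (1/24)[1*(4)*conj(1) + 1*(4)*conj(1) + 2*(-1)*conj(1) + 2*(1)*conj(1) + 2*(-4)*conj(1) + 2*(1)*conj(1) + 2*(-1)*conj(1) + 6*(0)*conj(1) + 6*(0)*conj(1)]
      = (1/24)[(4) + (4) + (-2) + (2) + (-8) + (2) + (-2) + (0) + (0)] = 0/24 = 0
  <chi_6*chi_8, chi_2> = (1/24)[1*(4)*conj(1) + 1*(4)*conj(1) + 2*(-1)*conj(1) + 2*(1)*conj(1) + 2*(-4)*conj(1) + 2*(1)*conj(1) + 2*(-1)*conj(1) + 6*(0)*conj(-1) + 6*(0)*conj(-1)]
      = (1/24)[(4) + (4) + (-2) + (2) + (-8) + (2) + (-2) + (0) + (0)] = 0/24 = 0
  <chi_6*chi_8, chi_3> = (1/24)[1*(4)*conj(1) + 1*(4)*conj(1) + 2*(-1)*conj(-1) + 2*(1)*conj(1) + 2*(-4)*conj(-1) + 2*(1)*conj(1) + 2*(-1)*conj(-1) + 6*(0)*conj(1) + 6*(0)*conj(-1)]
      = (1/24)[(4) + (4) + (2) + (2) + (8) + (2) + (2) + (0) + (0)] = 24/24 = 1
  <chi_6*chi_8, chi_4> = (1/24)[1*(4)*conj(1) + 1*(4)*conj(1) + 2*(-1)*conj(-1) + 2*(1)*conj(1) + 2*(-4)*conj(-1) + 2*(1)*conj(1) + 2*(-1)*conj(-1) + 6*(0)*conj(-1) + 6*(0)*conj(1)]
      = (1/24)[(4) + (4) + (2) + (2) + (8) + (2) + (2) + (0) + (0)] = 24/24 = 1
  <chi_6*chi_8, chi_5> = (1/24)[1*(4)*conj(2) + 1*(4)*conj(-2) + 2*(-1)*conj(sqrt(3)) + 2*(1)*conj(1) + 2*(-4)*conj(0) + 2*(1)*conj(-1) + 2*(-1)*conj(-sqrt(3)) + 6*(0)*conj(0) + 6*(0)*conj(0)]
      = (1/24)[(8) + (-8) + (-2*sqrt(3)) + (2) + (0) + (-2) + (2*sqrt(3)) + (0) + (0)] = 0/24 = 0
  <chi_6*chi_8, chi_6> = (1/24)[1*(4)*conj(2) + 1*(4)*conj(2) + 2*(-1)*conj(1) + 2*(1)*conj(-1) + 2*(-4)*conj(-2) + 2*(1)*conj(-1) + 2*(-1)*conj(1) + 6*(0)*conj(0) + 6*(0)*conj(0)]
      = (1/24)[(8) + (8) + (-2) + (-2) + (16) + (-2) + (-2) + (0) + (0)] = 24/24 = 1
  <chi_6*chi_8, chi_7> = (1/24)[1*(4)*conj(2) + 1*(4)*conj(-2) + 2*(-1)*conj(0) + 2*(1)*conj(-2) + 2*(-4)*conj(0) + 2*(1)*conj(2) + 2*(-1)*conj(0) + 6*(0)*conj(0) + 6*(0)*conj(0)]
      = (1/24)[(8) + (-8) + (0) + (-4) + (0) + (4) + (0) + (0) + (0)] = 0/24 = 0
  <chi_6*chi_8, chi_8> = (1/24)[1*(4)*conj(2) + 1*(4)*conj(2) + 2*(-1)*conj(-1) + 2*(1)*conj(-1) + 2*(-4)*conj(2) + 2*(1)*conj(-1) + 2*(-1)*conj(-1) + 6*(0)*conj(0) + 6*(0)*conj(0)]
      = (1/24)[(8) + (8) + (2) + (-2) + (-16) + (-2) + (2) + (0) + (0)] = 0/24 = 0
  <chi_6*chi_8, chi_9> = (1/24)[1*(4)*conj(2) + 1*(4)*conj(-2) + 2*(-1)*conj(-sqrt(3)) + 2*(1)*conj(1) + 2*(-4)*conj(0) + 2*(1)*conj(-1) + 2*(-1)*conj(sqrt(3)) + 6*(0)*conj(0) + 6*(0)*conj(0)]
      = (1/24)[(8) + (-8) + (2*sqrt(3)) + (2) + (0) + (-2) + (-2*sqrt(3)) + (0) + (0)] = 0/24 = 0
Hence the multiplicities are chi_3: 1, chi_4: 1, chi_6: 1. Dimension check: dim(chi_6)*dim(chi_8) = 2*2 = 4 and sum (mult * dim) = 1*1 + 1*1 + 1*2 = 4.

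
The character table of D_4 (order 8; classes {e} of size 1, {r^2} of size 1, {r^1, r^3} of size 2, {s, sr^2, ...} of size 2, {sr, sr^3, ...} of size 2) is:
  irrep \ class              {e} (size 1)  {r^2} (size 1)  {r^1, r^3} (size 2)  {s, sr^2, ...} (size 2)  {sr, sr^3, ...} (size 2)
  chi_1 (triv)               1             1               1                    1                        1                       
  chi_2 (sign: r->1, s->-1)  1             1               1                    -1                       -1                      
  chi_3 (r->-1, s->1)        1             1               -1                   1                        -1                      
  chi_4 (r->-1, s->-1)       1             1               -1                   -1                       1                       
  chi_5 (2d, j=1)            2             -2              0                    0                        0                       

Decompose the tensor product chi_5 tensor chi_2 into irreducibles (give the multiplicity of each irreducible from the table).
chi_5 tensor chi_2 = chi_5 (all other irreducibles have multiplicity 0).

Why: The character of a tensor product is the pointwise product (chi_5 * chi_2)(C) = chi_5(C) * chi_2(C):
  {e}: (2)*(1), {r^2}: (-2)*(1), {r^1, r^3}: (0)*(1), {s, sr^2, ...}: (0)*(-1), {sr, sr^3, ...}: (0)*(-1)
so (chi_5 * chi_2) takes values
  {e} -> 2, {r^2} -> -2, {r^1, r^3} -> 0, {s, sr^2, ...} -> 0, {sr, sr^3, ...} -> 0.
Now take the inner product of this character with each irreducible chi from the table, <chi_5*chi_2, chi> = (1/8) sum_C |C| (chi_5*chi_2)(C) conj(chi(C)):
  <chi_5*chi_2, chi_1> = (1/8)[1*(2)*conj(1) + 1*(-2)*conj(1) + 2*(0)*conj(1) + 2*(0)*conj(1) + 2*(0)*conj(1)]
      = (1/8)[(2) + (-2) + (0) + (0) + (0)] = 0/8 = 0
  <chi_5*chi_2, chi_2> = (1/8)[1*(2)*conj(1) + 1*(-2)*conj(1) + 2*(0)*conj(1) + 2*(0)*conj(-1) + 2*(0)*conj(-1)]
      = (1/8)[(2) + (-2) + (0) + (0) + (0)] = 0/8 = 0
  <chi_5*chi_2, chi_3> = (1/8)[1*(2)*conj(1) + 1*(-2)*conj(1) + 2*(0)*conj(-1) + 2*(0)*conj(1) + 2*(0)*conj(-1)]
      = (1/8)[(2) + (-2) + (0) + (0) + (0)] = 0/8 = 0
  <chi_5*chi_2, chi_4> = (1/8)[1*(2)*conj(1) + 1*(-2)*conj(1) + 2*(0)*conj(-1) + 2*(0)*conj(-1) + 2*(0)*conj(1)]
      = (1/8)[(2) + (-2) + (0) + (0) + (0)] = 0/8 = 0
  <chi_5*chi_2, chi_5> = (1/8)[1*(2)*conj(2) + 1*(-2)*conj(-2) + 2*(0)*conj(0) + 2*(0)*conj(0) + 2*(0)*conj(0)]
      = (1/8)[(4) + (4) + (0) + (0) + (0)] = 8/8 = 1
Hence the multiplicities are chi_5: 1. Dimension check: dim(chi_5)*dim(chi_2) = 2*1 = 2 and sum (mult * dim) = 1*2 = 2.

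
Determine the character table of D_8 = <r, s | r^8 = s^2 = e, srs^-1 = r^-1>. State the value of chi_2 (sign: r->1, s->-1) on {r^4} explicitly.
Conjugacy classes: {e} of size 1, {r^4} of size 1, {r^1, r^7} of size 2, {r^2, r^6} of size 2, {r^3, r^5} of size 2, {s, sr^2, ...} of size 4, {sr, sr^3, ...} of size 4.
Character table:
  irrep \ class              {e} (size 1)  {r^4} (size 1)  {r^1, r^7} (size 2)  {r^2, r^6} (size 2)  {r^3, r^5} (size 2)  {s, sr^2, ...} (size 4)  {sr, sr^3, ...} (size 4)
  chi_1 (triv)               1             1               1                    1                    1                    1                        1                       
  chi_2 (sign: r->1, s->-1)  1             1               1                    1                    1                    -1                       -1                      
  chi_3 (r->-1, s->1)        1             1               -1                   1                    -1                   1                        -1                      
  chi_4 (r->-1, s->-1)       1             1               -1                   1                    -1                   -1                       1                       
  chi_5 (2d, j=1)            2             -2              sqrt(2)              0                    -sqrt(2)             0                        0                       
  chi_6 (2d, j=2)            2             2               0                    -2                   0                    0                        0                       
  chi_7 (2d, j=3)            2             -2              -sqrt(2)             0                    sqrt(2)              0                        0                       

Spot check: chi_2 (sign: r->1, s->-1) on {r^4} = 1.

Derivation: D_8 has order 2*8 = 16 with 7 conjugacy classes, hence 7 irreducibles. Sum of squared dims 1 + 1 + 1 + 1 + 4 + 4 + 4 = 16 = |G|. Linear characters come from the abelianisation; the 2-dimensional irreps have character r^k -> 2*cos(2*pi*j*k/8), reflections -> 0.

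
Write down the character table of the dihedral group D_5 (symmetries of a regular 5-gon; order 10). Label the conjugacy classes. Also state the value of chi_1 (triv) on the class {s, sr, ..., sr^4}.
Conjugacy classes: {e} of size 1, {r^1, r^4} of size 2, {r^2, r^3} of size 2, {s, sr, ..., sr^4} of size 5.
Character table:
  irrep \ class              {e} (size 1)  {r^1, r^4} (size 2)  {r^2, r^3} (size 2)  {s, sr, ..., sr^4} (size 5)
  chi_1 (triv)               1             1                    1                    1                          
  chi_2 (sign: r->1, s->-1)  1             1                    1                    -1                         
  chi_3 (2d, j=1)            2             -1/2 + sqrt(5)/2     -sqrt(5)/2 - 1/2     0                          
  chi_4 (2d, j=2)            2             -sqrt(5)/2 - 1/2     -1/2 + sqrt(5)/2     0                          

Spot check: chi_1 (triv) on {s, sr, ..., sr^4} = 1.

Proof sketch: D_5 has order 2*5 = 10 with 4 conjugacy classes, hence 4 irreducibles. Sum of squared dims 1 + 1 + 4 + 4 = 10 = |G|. Linear characters come from the abelianisation; the 2-dimensional irreps have character r^k -> 2*cos(2*pi*j*k/5), reflections -> 0.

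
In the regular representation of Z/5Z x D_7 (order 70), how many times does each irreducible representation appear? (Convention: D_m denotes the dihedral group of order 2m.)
Each irreducible V_i of dimension d_i appears with multiplicity d_i, i.e. rho_reg = (direct sum over all irreducibles V_i) d_i V_i. The irreducible dimensions for Z/5Z x D_7 are 1, 1, 1, 1, 1, 1, 1, 1, 1, 1, 2, 2, 2, 2, 2, 2, 2, 2, 2, 2, 2, 2, 2, 2, 2: 10 irreducibles of dimension 1, each with multiplicity 1; 15 irreducibles of dimension 2, each with multiplicity 2. Total dimension 10*1*1 + 15*2*2 = 70 = |G|.

Derivation: General theorem: in the regular representation of a finite group G, each irreducible appears with multiplicity equal to its dimension. Check: dim(rho_reg) = sum d_i^2 = 1 + 1 + 1 + 1 + 1 + 1 + 1 + 1 + 1 + 1 + 4 + 4 + 4 + 4 + 4 + 4 + 4 + 4 + 4 + 4 + 4 + 4 + 4 + 4 + 4 = 70 = |G|.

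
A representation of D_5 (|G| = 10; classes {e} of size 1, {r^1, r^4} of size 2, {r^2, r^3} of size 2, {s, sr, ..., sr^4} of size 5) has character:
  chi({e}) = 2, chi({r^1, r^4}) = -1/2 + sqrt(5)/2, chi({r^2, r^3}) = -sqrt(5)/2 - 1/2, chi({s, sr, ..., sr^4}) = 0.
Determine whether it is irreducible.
Irreducible: <chi, chi> = 1.

Details: <chi, chi> = (1/|G|) sum_C |C| * |chi(C)|^2 = (1/10)[1*|2|^2 + 2*|-1/2 + sqrt(5)/2|^2 + 2*|-sqrt(5)/2 - 1/2|^2 + 5*|0|^2]
  = (1/10)[(4) + (3 - sqrt(5)) + (sqrt(5) + 3) + (0)] = 10/10 = 1.
A character is irreducible iff <chi, chi> = 1, so this representation is irreducible.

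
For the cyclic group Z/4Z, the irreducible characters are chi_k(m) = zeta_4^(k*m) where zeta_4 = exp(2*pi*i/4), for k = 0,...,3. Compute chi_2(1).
chi_2(1) = zeta_4^2 = -1

Details: chi_2(1) = zeta_4^(2*1) = zeta_4^2. Since zeta_4^4 = 1, this equals zeta_4^2 = exp(2*pi*i*2/4) = -1.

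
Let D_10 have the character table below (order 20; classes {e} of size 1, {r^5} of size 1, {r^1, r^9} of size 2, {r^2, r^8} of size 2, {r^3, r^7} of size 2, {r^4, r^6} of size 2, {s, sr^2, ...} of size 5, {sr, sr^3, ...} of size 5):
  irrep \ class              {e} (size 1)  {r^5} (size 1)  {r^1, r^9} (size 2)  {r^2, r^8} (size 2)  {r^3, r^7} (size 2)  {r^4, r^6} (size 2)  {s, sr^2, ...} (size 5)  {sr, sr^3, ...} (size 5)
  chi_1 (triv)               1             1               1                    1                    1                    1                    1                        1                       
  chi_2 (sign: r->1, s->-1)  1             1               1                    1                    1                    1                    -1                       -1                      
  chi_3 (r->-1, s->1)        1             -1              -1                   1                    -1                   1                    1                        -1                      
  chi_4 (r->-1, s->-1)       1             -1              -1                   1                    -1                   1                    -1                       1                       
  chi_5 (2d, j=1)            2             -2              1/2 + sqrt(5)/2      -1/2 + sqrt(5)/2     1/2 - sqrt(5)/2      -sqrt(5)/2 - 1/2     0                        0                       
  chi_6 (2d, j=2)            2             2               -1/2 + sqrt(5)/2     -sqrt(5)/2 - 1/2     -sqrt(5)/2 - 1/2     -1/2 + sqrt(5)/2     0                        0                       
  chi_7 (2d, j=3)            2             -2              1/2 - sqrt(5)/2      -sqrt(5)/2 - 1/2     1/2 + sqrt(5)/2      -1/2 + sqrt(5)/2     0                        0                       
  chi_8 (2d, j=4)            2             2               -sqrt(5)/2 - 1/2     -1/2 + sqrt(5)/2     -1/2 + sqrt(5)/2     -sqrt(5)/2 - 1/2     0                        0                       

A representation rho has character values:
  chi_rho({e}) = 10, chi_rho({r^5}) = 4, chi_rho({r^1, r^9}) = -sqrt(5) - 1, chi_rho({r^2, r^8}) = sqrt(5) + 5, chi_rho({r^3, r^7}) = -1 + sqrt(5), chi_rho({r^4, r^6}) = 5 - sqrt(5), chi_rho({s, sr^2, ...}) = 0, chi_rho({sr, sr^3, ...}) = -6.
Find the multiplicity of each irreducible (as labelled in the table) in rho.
Multiplicities: chi_1: 0, chi_2: 3, chi_3: 3, chi_4: 0, chi_5: 0, chi_6: 0, chi_7: 0, chi_8: 2.

Solution. Use <chi_rho, chi> = (1/|G|) sum_C |C| * chi_rho(C) * conj(chi(C)) with |G| = 20 for each irreducible chi in the table:
  <chi_rho, chi_1> = (1/20)[1*(10)*conj(1) + 1*(4)*conj(1) + 2*(-sqrt(5) - 1)*conj(1) + 2*(sqrt(5) + 5)*conj(1) + 2*(-1 + sqrt(5))*conj(1) + 2*(5 - sqrt(5))*conj(1) + 5*(0)*conj(1) + 5*(-6)*conj(1)]
      = (1/20)[(10) + (4) + (-2*sqrt(5) - 2) + (2*sqrt(5) + 10) + (-2 + 2*sqrt(5)) + (10 - 2*sqrt(5)) + (0) + (-30)] = 0/20 = 0
  <chi_rho, chi_2> = (1/20)[1*(10)*conj(1) + 1*(4)*conj(1) + 2*(-sqrt(5) - 1)*conj(1) + 2*(sqrt(5) + 5)*conj(1) + 2*(-1 + sqrt(5))*conj(1) + 2*(5 - sqrt(5))*conj(1) + 5*(0)*conj(-1) + 5*(-6)*conj(-1)]
      = (1/20)[(10) + (4) + (-2*sqrt(5) - 2) + (2*sqrt(5) + 10) + (-2 + 2*sqrt(5)) + (10 - 2*sqrt(5)) + (0) + (30)] = 60/20 = 3
  <chi_rho, chi_3> = (1/20)[1*(10)*conj(1) + 1*(4)*conj(-1) + 2*(-sqrt(5) - 1)*conj(-1) + 2*(sqrt(5) + 5)*conj(1) + 2*(-1 + sqrt(5))*conj(-1) + 2*(5 - sqrt(5))*conj(1) + 5*(0)*conj(1) + 5*(-6)*conj(-1)]
      = (1/20)[(10) + (-4) + (2 + 2*sqrt(5)) + (2*sqrt(5) + 10) + (2 - 2*sqrt(5)) + (10 - 2*sqrt(5)) + (0) + (30)] = 60/20 = 3
  <chi_rho, chi_4> = (1/20)[1*(10)*conj(1) + 1*(4)*conj(-1) + 2*(-sqrt(5) - 1)*conj(-1) + 2*(sqrt(5) + 5)*conj(1) + 2*(-1 + sqrt(5))*conj(-1) + 2*(5 - sqrt(5))*conj(1) + 5*(0)*conj(-1) + 5*(-6)*conj(1)]
      = (1/20)[(10) + (-4) + (2 + 2*sqrt(5)) + (2*sqrt(5) + 10) + (2 - 2*sqrt(5)) + (10 - 2*sqrt(5)) + (0) + (-30)] = 0/20 = 0
  <chi_rho, chi_5> = (1/20)[1*(10)*conj(2) + 1*(4)*conj(-2) + 2*(-sqrt(5) - 1)*conj(1/2 + sqrt(5)/2) + 2*(sqrt(5) + 5)*conj(-1/2 + sqrt(5)/2) + 2*(-1 + sqrt(5))*conj(1/2 - sqrt(5)/2) + 2*(5 - sqrt(5))*conj(-sqrt(5)/2 - 1/2) + 5*(0)*conj(0) + 5*(-6)*conj(0)]
      = (1/20)[(20) + (-8) + (-6 - 2*sqrt(5)) + (4*sqrt(5)) + (-6 + 2*sqrt(5)) + (-4*sqrt(5)) + (0) + (0)] = 0/20 = 0
  <chi_rho, chi_6> = (1/20)[1*(10)*conj(2) + 1*(4)*conj(2) + 2*(-sqrt(5) - 1)*conj(-1/2 + sqrt(5)/2) + 2*(sqrt(5) + 5)*conj(-sqrt(5)/2 - 1/2) + 2*(-1 + sqrt(5))*conj(-sqrt(5)/2 - 1/2) + 2*(5 - sqrt(5))*conj(-1/2 + sqrt(5)/2) + 5*(0)*conj(0) + 5*(-6)*conj(0)]
      = (1/20)[(20) + (8) + (-4) + (-6*sqrt(5) - 10) + (-4) + (-10 + 6*sqrt(5)) + (0) + (0)] = 0/20 = 0
  <chi_rho, chi_7> = (1/20)[1*(10)*conj(2) + 1*(4)*conj(-2) + 2*(-sqrt(5) - 1)*conj(1/2 - sqrt(5)/2) + 2*(sqrt(5) + 5)*conj(-sqrt(5)/2 - 1/2) + 2*(-1 + sqrt(5))*conj(1/2 + sqrt(5)/2) + 2*(5 - sqrt(5))*conj(-1/2 + sqrt(5)/2) + 5*(0)*conj(0) + 5*(-6)*conj(0)]
      = (1/20)[(20) + (-8) + (4) + (-6*sqrt(5) - 10) + (4) + (-10 + 6*sqrt(5)) + (0) + (0)] = 0/20 = 0
  <chi_rho, chi_8> = (1/20)[1*(10)*conj(2) + 1*(4)*conj(2) + 2*(-sqrt(5) - 1)*conj(-sqrt(5)/2 - 1/2) + 2*(sqrt(5) + 5)*conj(-1/2 + sqrt(5)/2) + 2*(-1 + sqrt(5))*conj(-1/2 + sqrt(5)/2) + 2*(5 - sqrt(5))*conj(-sqrt(5)/2 - 1/2) + 5*(0)*conj(0) + 5*(-6)*conj(0)]
      = (1/20)[(20) + (8) + (2*sqrt(5) + 6) + (4*sqrt(5)) + (6 - 2*sqrt(5)) + (-4*sqrt(5)) + (0) + (0)] = 40/20 = 2
Dimension check: dim(rho) = sum (mult * dim) = 0*1 + 3*1 + 3*1 + 0*1 + 0*2 + 0*2 + 0*2 + 2*2 = 10 = chi_rho(e) = 10.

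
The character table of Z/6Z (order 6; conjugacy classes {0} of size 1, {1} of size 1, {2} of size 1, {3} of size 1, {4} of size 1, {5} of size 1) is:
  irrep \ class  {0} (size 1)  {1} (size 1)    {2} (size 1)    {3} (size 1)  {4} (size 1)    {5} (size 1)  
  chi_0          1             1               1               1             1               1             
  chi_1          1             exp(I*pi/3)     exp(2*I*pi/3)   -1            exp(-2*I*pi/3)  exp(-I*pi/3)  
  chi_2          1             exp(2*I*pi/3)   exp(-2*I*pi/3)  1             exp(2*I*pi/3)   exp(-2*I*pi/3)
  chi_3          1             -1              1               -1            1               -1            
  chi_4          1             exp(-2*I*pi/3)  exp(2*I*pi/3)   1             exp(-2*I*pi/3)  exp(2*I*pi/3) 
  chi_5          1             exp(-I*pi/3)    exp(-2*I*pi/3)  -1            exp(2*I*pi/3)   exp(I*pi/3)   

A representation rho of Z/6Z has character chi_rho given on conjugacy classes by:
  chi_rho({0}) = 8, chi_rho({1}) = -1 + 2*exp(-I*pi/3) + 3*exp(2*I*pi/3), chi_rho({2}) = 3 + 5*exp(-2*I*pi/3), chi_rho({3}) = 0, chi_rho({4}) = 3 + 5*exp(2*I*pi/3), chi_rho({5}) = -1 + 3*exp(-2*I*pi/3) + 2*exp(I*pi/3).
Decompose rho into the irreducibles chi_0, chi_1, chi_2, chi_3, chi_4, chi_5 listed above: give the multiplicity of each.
Multiplicities: chi_0: 1, chi_1: 0, chi_2: 3, chi_3: 2, chi_4: 0, chi_5: 2.

Working: Use <chi_rho, chi> = (1/|G|) sum_C |C| * chi_rho(C) * conj(chi(C)) with |G| = 6 for each irreducible chi in the table:
  <chi_rho, chi_0> = (1/6)[1*(8)*conj(1) + 1*(-1 + 2*exp(-I*pi/3) + 3*exp(2*I*pi/3))*conj(1) + 1*(3 + 5*exp(-2*I*pi/3))*conj(1) + 1*(0)*conj(1) + 1*(3 + 5*exp(2*I*pi/3))*conj(1) + 1*(-1 + 3*exp(-2*I*pi/3) + 2*exp(I*pi/3))*conj(1)]
      = (1/6)[(8) + (-1 + 2*exp(-I*pi/3) + 3*exp(2*I*pi/3)) + (3 + 5*exp(-2*I*pi/3)) + (0) + (3 + 5*exp(2*I*pi/3)) + (-1 + 3*exp(-2*I*pi/3) + 2*exp(I*pi/3))] = 6/6 = 1
  <chi_rho, chi_1> = (1/6)[1*(8)*conj(1) + 1*(-1 + 2*exp(-I*pi/3) + 3*exp(2*I*pi/3))*conj(exp(I*pi/3)) + 1*(3 + 5*exp(-2*I*pi/3))*conj(exp(2*I*pi/3)) + 1*(0)*conj(-1) + 1*(3 + 5*exp(2*I*pi/3))*conj(exp(-2*I*pi/3)) + 1*(-1 + 3*exp(-2*I*pi/3) + 2*exp(I*pi/3))*conj(exp(-I*pi/3))]
      = (1/6)[(8) + (2*exp(-2*I*pi/3) - exp(-I*pi/3) + 3*exp(I*pi/3)) + (3*exp(-2*I*pi/3) + 5*exp(2*I*pi/3)) + (0) + (5*exp(-2*I*pi/3) + 3*exp(2*I*pi/3)) + (3*exp(-I*pi/3) - exp(I*pi/3) + 2*exp(2*I*pi/3))] = 0/6 = 0
  <chi_rho, chi_2> = (1/6)[1*(8)*conj(1) + 1*(-1 + 2*exp(-I*pi/3) + 3*exp(2*I*pi/3))*conj(exp(2*I*pi/3)) + 1*(3 + 5*exp(-2*I*pi/3))*conj(exp(-2*I*pi/3)) + 1*(0)*conj(1) + 1*(3 + 5*exp(2*I*pi/3))*conj(exp(2*I*pi/3)) + 1*(-1 + 3*exp(-2*I*pi/3) + 2*exp(I*pi/3))*conj(exp(-2*I*pi/3))]
      = (1/6)[(8) + (1 - exp(-2*I*pi/3)) + (5 + 3*exp(2*I*pi/3)) + (0) + (5 + 3*exp(-2*I*pi/3)) + (1 - exp(2*I*pi/3))] = 18/6 = 3
  <chi_rho, chi_3> = (1/6)[1*(8)*conj(1) + 1*(-1 + 2*exp(-I*pi/3) + 3*exp(2*I*pi/3))*conj(-1) + 1*(3 + 5*exp(-2*I*pi/3))*conj(1) + 1*(0)*conj(-1) + 1*(3 + 5*exp(2*I*pi/3))*conj(1) + 1*(-1 + 3*exp(-2*I*pi/3) + 2*exp(I*pi/3))*conj(-1)]
      = (1/6)[(8) + (1 - 3*exp(2*I*pi/3) - 2*exp(-I*pi/3)) + (3 + 5*exp(-2*I*pi/3)) + (0) + (3 + 5*exp(2*I*pi/3)) + (1 - 2*exp(I*pi/3) - 3*exp(-2*I*pi/3))] = 12/6 = 2
  <chi_rho, chi_4> = (1/6)[1*(8)*conj(1) + 1*(-1 + 2*exp(-I*pi/3) + 3*exp(2*I*pi/3))*conj(exp(-2*I*pi/3)) + 1*(3 + 5*exp(-2*I*pi/3))*conj(exp(2*I*pi/3)) + 1*(0)*conj(1) + 1*(3 + 5*exp(2*I*pi/3))*conj(exp(-2*I*pi/3)) + 1*(-1 + 3*exp(-2*I*pi/3) + 2*exp(I*pi/3))*conj(exp(2*I*pi/3))]
      = (1/6)[(8) + (3*exp(-2*I*pi/3) - exp(2*I*pi/3) + 2*exp(I*pi/3)) + (3*exp(-2*I*pi/3) + 5*exp(2*I*pi/3)) + (0) + (5*exp(-2*I*pi/3) + 3*exp(2*I*pi/3)) + (2*exp(-I*pi/3) - exp(-2*I*pi/3) + 3*exp(2*I*pi/3))] = 0/6 = 0
  <chi_rho, chi_5> = (1/6)[1*(8)*conj(1) + 1*(-1 + 2*exp(-I*pi/3) + 3*exp(2*I*pi/3))*conj(exp(-I*pi/3)) + 1*(3 + 5*exp(-2*I*pi/3))*conj(exp(-2*I*pi/3)) + 1*(0)*conj(-1) + 1*(3 + 5*exp(2*I*pi/3))*conj(exp(2*I*pi/3)) + 1*(-1 + 3*exp(-2*I*pi/3) + 2*exp(I*pi/3))*conj(exp(I*pi/3))]
      = (1/6)[(8) + (-1 - exp(I*pi/3)) + (5 + 3*exp(2*I*pi/3)) + (0) + (5 + 3*exp(-2*I*pi/3)) + (-1 - exp(-I*pi/3))] = 12/6 = 2
(Exp terms are combined using exp(i*s)*conj(exp(i*t)) = exp(i*(s-t)), and sums of them are collapsed using the identity that for every m > 1 the m distinct m-th roots of unity sum to 0, e.g. 1 + exp(2*I*pi/3) + exp(-2*I*pi/3) = 0.)
Dimension check: dim(rho) = sum (mult * dim) = 1*1 + 0*1 + 3*1 + 2*1 + 0*1 + 2*1 = 8 = chi_rho(e) = 8.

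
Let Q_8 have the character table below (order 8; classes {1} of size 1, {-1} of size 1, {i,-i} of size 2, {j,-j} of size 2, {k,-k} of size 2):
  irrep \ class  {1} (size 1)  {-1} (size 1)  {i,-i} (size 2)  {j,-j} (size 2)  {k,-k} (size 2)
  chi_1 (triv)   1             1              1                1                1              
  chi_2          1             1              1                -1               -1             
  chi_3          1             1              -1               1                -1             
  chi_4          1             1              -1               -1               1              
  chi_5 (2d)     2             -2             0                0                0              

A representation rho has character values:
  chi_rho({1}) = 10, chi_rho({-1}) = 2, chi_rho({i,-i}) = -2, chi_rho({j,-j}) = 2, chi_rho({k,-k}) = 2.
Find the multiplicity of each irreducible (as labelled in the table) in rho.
Multiplicities: chi_1: 2, chi_2: 0, chi_3: 2, chi_4: 2, chi_5: 2.

Working: Use <chi_rho, chi> = (1/|G|) sum_C |C| * chi_rho(C) * conj(chi(C)) with |G| = 8 for each irreducible chi in the table:
  <chi_rho, chi_1> = (1/8)[1*(10)*conj(1) + 1*(2)*conj(1) + 2*(-2)*conj(1) + 2*(2)*conj(1) + 2*(2)*conj(1)]
      = (1/8)[(10) + (2) + (-4) + (4) + (4)] = 16/8 = 2
  <chi_rho, chi_2> = (1/8)[1*(10)*conj(1) + 1*(2)*conj(1) + 2*(-2)*conj(1) + 2*(2)*conj(-1) + 2*(2)*conj(-1)]
      = (1/8)[(10) + (2) + (-4) + (-4) + (-4)] = 0/8 = 0
  <chi_rho, chi_3> = (1/8)[1*(10)*conj(1) + 1*(2)*conj(1) + 2*(-2)*conj(-1) + 2*(2)*conj(1) + 2*(2)*conj(-1)]
      = (1/8)[(10) + (2) + (4) + (4) + (-4)] = 16/8 = 2
  <chi_rho, chi_4> = (1/8)[1*(10)*conj(1) + 1*(2)*conj(1) + 2*(-2)*conj(-1) + 2*(2)*conj(-1) + 2*(2)*conj(1)]
      = (1/8)[(10) + (2) + (4) + (-4) + (4)] = 16/8 = 2
  <chi_rho, chi_5> = (1/8)[1*(10)*conj(2) + 1*(2)*conj(-2) + 2*(-2)*conj(0) + 2*(2)*conj(0) + 2*(2)*conj(0)]
      = (1/8)[(20) + (-4) + (0) + (0) + (0)] = 16/8 = 2
Dimension check: dim(rho) = sum (mult * dim) = 2*1 + 0*1 + 2*1 + 2*1 + 2*2 = 10 = chi_rho(e) = 10.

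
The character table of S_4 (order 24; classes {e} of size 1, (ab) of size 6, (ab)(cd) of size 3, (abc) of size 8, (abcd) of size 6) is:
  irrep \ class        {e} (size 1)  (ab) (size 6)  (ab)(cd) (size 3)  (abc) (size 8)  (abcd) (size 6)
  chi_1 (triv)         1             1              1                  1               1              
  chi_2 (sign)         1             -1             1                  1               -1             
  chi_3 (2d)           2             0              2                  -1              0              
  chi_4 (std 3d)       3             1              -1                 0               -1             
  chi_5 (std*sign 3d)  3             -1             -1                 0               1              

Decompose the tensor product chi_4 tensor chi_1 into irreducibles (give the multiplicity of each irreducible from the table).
chi_4 tensor chi_1 = chi_4 (all other irreducibles have multiplicity 0).

Proof sketch: The character of a tensor product is the pointwise product (chi_4 * chi_1)(C) = chi_4(C) * chi_1(C):
  {e}: (3)*(1), (ab): (1)*(1), (ab)(cd): (-1)*(1), (abc): (0)*(1), (abcd): (-1)*(1)
so (chi_4 * chi_1) takes values
  {e} -> 3, (ab) -> 1, (ab)(cd) -> -1, (abc) -> 0, (abcd) -> -1.
Now take the inner product of this character with each irreducible chi from the table, <chi_4*chi_1, chi> = (1/24) sum_C |C| (chi_4*chi_1)(C) conj(chi(C)):
  <chi_4*chi_1, chi_1> = (1/24)[1*(3)*conj(1) + 6*(1)*conj(1) + 3*(-1)*conj(1) + 8*(0)*conj(1) + 6*(-1)*conj(1)]
      = (1/24)[(3) + (6) + (-3) + (0) + (-6)] = 0/24 = 0
  <chi_4*chi_1, chi_2> = (1/24)[1*(3)*conj(1) + 6*(1)*conj(-1) + 3*(-1)*conj(1) + 8*(0)*conj(1) + 6*(-1)*conj(-1)]
      = (1/24)[(3) + (-6) + (-3) + (0) + (6)] = 0/24 = 0
  <chi_4*chi_1, chi_3> = (1/24)[1*(3)*conj(2) + 6*(1)*conj(0) + 3*(-1)*conj(2) + 8*(0)*conj(-1) + 6*(-1)*conj(0)]
      = (1/24)[(6) + (0) + (-6) + (0) + (0)] = 0/24 = 0
  <chi_4*chi_1, chi_4> = (1/24)[1*(3)*conj(3) + 6*(1)*conj(1) + 3*(-1)*conj(-1) + 8*(0)*conj(0) + 6*(-1)*conj(-1)]
      = (1/24)[(9) + (6) + (3) + (0) + (6)] = 24/24 = 1
  <chi_4*chi_1, chi_5> = (1/24)[1*(3)*conj(3) + 6*(1)*conj(-1) + 3*(-1)*conj(-1) + 8*(0)*conj(0) + 6*(-1)*conj(1)]
      = (1/24)[(9) + (-6) + (3) + (0) + (-6)] = 0/24 = 0
Hence the multiplicities are chi_4: 1. Dimension check: dim(chi_4)*dim(chi_1) = 3*1 = 3 and sum (mult * dim) = 1*3 = 3.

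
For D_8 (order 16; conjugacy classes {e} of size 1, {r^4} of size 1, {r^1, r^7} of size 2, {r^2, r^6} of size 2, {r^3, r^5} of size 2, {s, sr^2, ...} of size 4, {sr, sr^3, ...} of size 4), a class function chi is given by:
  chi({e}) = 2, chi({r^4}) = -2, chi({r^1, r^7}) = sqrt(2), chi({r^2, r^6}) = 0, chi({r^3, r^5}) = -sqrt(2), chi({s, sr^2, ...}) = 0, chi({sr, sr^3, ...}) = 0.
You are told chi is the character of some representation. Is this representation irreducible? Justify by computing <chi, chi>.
Irreducible: <chi, chi> = 1.

Details: <chi, chi> = (1/|G|) sum_C |C| * |chi(C)|^2 = (1/16)[1*|2|^2 + 1*|-2|^2 + 2*|sqrt(2)|^2 + 2*|0|^2 + 2*|-sqrt(2)|^2 + 4*|0|^2 + 4*|0|^2]
  = (1/16)[(4) + (4) + (4) + (0) + (4) + (0) + (0)] = 16/16 = 1.
A character is irreducible iff <chi, chi> = 1, so this representation is irreducible.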